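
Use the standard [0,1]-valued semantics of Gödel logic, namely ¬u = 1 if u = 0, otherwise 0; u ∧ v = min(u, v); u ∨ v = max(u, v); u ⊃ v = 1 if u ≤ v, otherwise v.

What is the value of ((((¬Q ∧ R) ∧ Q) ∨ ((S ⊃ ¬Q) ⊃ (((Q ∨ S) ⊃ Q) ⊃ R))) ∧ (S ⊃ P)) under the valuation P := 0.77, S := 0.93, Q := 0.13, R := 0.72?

¬Q: Gödel ¬ of 0.13 = 0 (operand ≠ 0)
(¬Q ∧ R) = min(0, 0.72) = 0
((¬Q ∧ R) ∧ Q) = min(0, 0.13) = 0
¬Q: Gödel ¬ of 0.13 = 0 (operand ≠ 0)
(S ⊃ ¬Q): 0.93 > 0, so result = 0
(Q ∨ S) = max(0.13, 0.93) = 0.93
((Q ∨ S) ⊃ Q): 0.93 > 0.13, so result = 0.13
(((Q ∨ S) ⊃ Q) ⊃ R): 0.13 ≤ 0.72, so result = 1
((S ⊃ ¬Q) ⊃ (((Q ∨ S) ⊃ Q) ⊃ R)): 0 ≤ 1, so result = 1
(((¬Q ∧ R) ∧ Q) ∨ ((S ⊃ ¬Q) ⊃ (((Q ∨ S) ⊃ Q) ⊃ R))) = max(0, 1) = 1
(S ⊃ P): 0.93 > 0.77, so result = 0.77
((((¬Q ∧ R) ∧ Q) ∨ ((S ⊃ ¬Q) ⊃ (((Q ∨ S) ⊃ Q) ⊃ R))) ∧ (S ⊃ P)) = min(1, 0.77) = 0.77

0.77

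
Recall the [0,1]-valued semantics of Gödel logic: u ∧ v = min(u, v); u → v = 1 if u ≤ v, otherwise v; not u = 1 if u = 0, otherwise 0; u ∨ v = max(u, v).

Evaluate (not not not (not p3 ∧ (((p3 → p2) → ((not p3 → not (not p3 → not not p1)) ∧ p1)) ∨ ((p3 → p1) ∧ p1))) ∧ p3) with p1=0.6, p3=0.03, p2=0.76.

0.03

not p3: Gödel ¬ of 0.03 = 0 (operand ≠ 0)
(p3 → p2): 0.03 ≤ 0.76, so result = 1
not p3: Gödel ¬ of 0.03 = 0 (operand ≠ 0)
not p3: Gödel ¬ of 0.03 = 0 (operand ≠ 0)
not p1: Gödel ¬ of 0.6 = 0 (operand ≠ 0)
not not p1: Gödel ¬ of 0 = 1 (operand is 0)
(not p3 → not not p1): 0 ≤ 1, so result = 1
not (not p3 → not not p1): Gödel ¬ of 1 = 0 (operand ≠ 0)
(not p3 → not (not p3 → not not p1)): 0 ≤ 0, so result = 1
((not p3 → not (not p3 → not not p1)) ∧ p1) = min(1, 0.6) = 0.6
((p3 → p2) → ((not p3 → not (not p3 → not not p1)) ∧ p1)): 1 > 0.6, so result = 0.6
(p3 → p1): 0.03 ≤ 0.6, so result = 1
((p3 → p1) ∧ p1) = min(1, 0.6) = 0.6
(((p3 → p2) → ((not p3 → not (not p3 → not not p1)) ∧ p1)) ∨ ((p3 → p1) ∧ p1)) = max(0.6, 0.6) = 0.6
(not p3 ∧ (((p3 → p2) → ((not p3 → not (not p3 → not not p1)) ∧ p1)) ∨ ((p3 → p1) ∧ p1))) = min(0, 0.6) = 0
not (not p3 ∧ (((p3 → p2) → ((not p3 → not (not p3 → not not p1)) ∧ p1)) ∨ ((p3 → p1) ∧ p1))): Gödel ¬ of 0 = 1 (operand is 0)
not not (not p3 ∧ (((p3 → p2) → ((not p3 → not (not p3 → not not p1)) ∧ p1)) ∨ ((p3 → p1) ∧ p1))): Gödel ¬ of 1 = 0 (operand ≠ 0)
not not not (not p3 ∧ (((p3 → p2) → ((not p3 → not (not p3 → not not p1)) ∧ p1)) ∨ ((p3 → p1) ∧ p1))): Gödel ¬ of 0 = 1 (operand is 0)
(not not not (not p3 ∧ (((p3 → p2) → ((not p3 → not (not p3 → not not p1)) ∧ p1)) ∨ ((p3 → p1) ∧ p1))) ∧ p3) = min(1, 0.03) = 0.03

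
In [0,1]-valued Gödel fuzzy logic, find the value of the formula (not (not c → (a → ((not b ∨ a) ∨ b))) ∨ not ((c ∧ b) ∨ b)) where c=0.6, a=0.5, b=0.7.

not c: Gödel ¬ of 0.6 = 0 (operand ≠ 0)
not b: Gödel ¬ of 0.7 = 0 (operand ≠ 0)
(not b ∨ a) = max(0, 0.5) = 0.5
((not b ∨ a) ∨ b) = max(0.5, 0.7) = 0.7
(a → ((not b ∨ a) ∨ b)): 0.5 ≤ 0.7, so result = 1
(not c → (a → ((not b ∨ a) ∨ b))): 0 ≤ 1, so result = 1
not (not c → (a → ((not b ∨ a) ∨ b))): Gödel ¬ of 1 = 0 (operand ≠ 0)
(c ∧ b) = min(0.6, 0.7) = 0.6
((c ∧ b) ∨ b) = max(0.6, 0.7) = 0.7
not ((c ∧ b) ∨ b): Gödel ¬ of 0.7 = 0 (operand ≠ 0)
(not (not c → (a → ((not b ∨ a) ∨ b))) ∨ not ((c ∧ b) ∨ b)) = max(0, 0) = 0

0.00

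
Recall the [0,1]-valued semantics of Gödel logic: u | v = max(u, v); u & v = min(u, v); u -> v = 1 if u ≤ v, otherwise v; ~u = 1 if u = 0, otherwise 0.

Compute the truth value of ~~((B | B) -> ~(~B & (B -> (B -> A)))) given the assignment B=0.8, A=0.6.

(B | B) = max(0.8, 0.8) = 0.8
~B: Gödel ¬ of 0.8 = 0 (operand ≠ 0)
(B -> A): 0.8 > 0.6, so result = 0.6
(B -> (B -> A)): 0.8 > 0.6, so result = 0.6
(~B & (B -> (B -> A))) = min(0, 0.6) = 0
~(~B & (B -> (B -> A))): Gödel ¬ of 0 = 1 (operand is 0)
((B | B) -> ~(~B & (B -> (B -> A)))): 0.8 ≤ 1, so result = 1
~((B | B) -> ~(~B & (B -> (B -> A)))): Gödel ¬ of 1 = 0 (operand ≠ 0)
~~((B | B) -> ~(~B & (B -> (B -> A)))): Gödel ¬ of 0 = 1 (operand is 0)

1.00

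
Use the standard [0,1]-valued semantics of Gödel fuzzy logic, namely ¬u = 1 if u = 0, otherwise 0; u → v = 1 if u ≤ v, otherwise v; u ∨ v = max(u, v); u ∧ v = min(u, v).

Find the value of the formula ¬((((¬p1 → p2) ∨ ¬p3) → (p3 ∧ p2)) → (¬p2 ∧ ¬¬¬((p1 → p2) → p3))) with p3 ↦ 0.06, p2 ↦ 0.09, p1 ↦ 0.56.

¬p1: Gödel ¬ of 0.56 = 0 (operand ≠ 0)
(¬p1 → p2): 0 ≤ 0.09, so result = 1
¬p3: Gödel ¬ of 0.06 = 0 (operand ≠ 0)
((¬p1 → p2) ∨ ¬p3) = max(1, 0) = 1
(p3 ∧ p2) = min(0.06, 0.09) = 0.06
(((¬p1 → p2) ∨ ¬p3) → (p3 ∧ p2)): 1 > 0.06, so result = 0.06
¬p2: Gödel ¬ of 0.09 = 0 (operand ≠ 0)
(p1 → p2): 0.56 > 0.09, so result = 0.09
((p1 → p2) → p3): 0.09 > 0.06, so result = 0.06
¬((p1 → p2) → p3): Gödel ¬ of 0.06 = 0 (operand ≠ 0)
¬¬((p1 → p2) → p3): Gödel ¬ of 0 = 1 (operand is 0)
¬¬¬((p1 → p2) → p3): Gödel ¬ of 1 = 0 (operand ≠ 0)
(¬p2 ∧ ¬¬¬((p1 → p2) → p3)) = min(0, 0) = 0
((((¬p1 → p2) ∨ ¬p3) → (p3 ∧ p2)) → (¬p2 ∧ ¬¬¬((p1 → p2) → p3))): 0.06 > 0, so result = 0
¬((((¬p1 → p2) ∨ ¬p3) → (p3 ∧ p2)) → (¬p2 ∧ ¬¬¬((p1 → p2) → p3))): Gödel ¬ of 0 = 1 (operand is 0)

1.00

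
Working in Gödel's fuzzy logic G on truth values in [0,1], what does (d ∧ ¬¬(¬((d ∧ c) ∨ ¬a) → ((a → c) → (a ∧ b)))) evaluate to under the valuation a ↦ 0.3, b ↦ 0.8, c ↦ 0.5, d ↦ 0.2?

0.20

(d ∧ c) = min(0.2, 0.5) = 0.2
¬a: Gödel ¬ of 0.3 = 0 (operand ≠ 0)
((d ∧ c) ∨ ¬a) = max(0.2, 0) = 0.2
¬((d ∧ c) ∨ ¬a): Gödel ¬ of 0.2 = 0 (operand ≠ 0)
(a → c): 0.3 ≤ 0.5, so result = 1
(a ∧ b) = min(0.3, 0.8) = 0.3
((a → c) → (a ∧ b)): 1 > 0.3, so result = 0.3
(¬((d ∧ c) ∨ ¬a) → ((a → c) → (a ∧ b))): 0 ≤ 0.3, so result = 1
¬(¬((d ∧ c) ∨ ¬a) → ((a → c) → (a ∧ b))): Gödel ¬ of 1 = 0 (operand ≠ 0)
¬¬(¬((d ∧ c) ∨ ¬a) → ((a → c) → (a ∧ b))): Gödel ¬ of 0 = 1 (operand is 0)
(d ∧ ¬¬(¬((d ∧ c) ∨ ¬a) → ((a → c) → (a ∧ b)))) = min(0.2, 1) = 0.2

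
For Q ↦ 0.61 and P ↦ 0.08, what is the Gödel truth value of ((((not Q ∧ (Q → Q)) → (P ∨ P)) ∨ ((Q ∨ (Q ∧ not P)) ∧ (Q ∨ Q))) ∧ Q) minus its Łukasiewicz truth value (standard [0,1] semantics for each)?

Gödel evaluation:
  not Q: Gödel ¬ of 0.61 = 0 (operand ≠ 0)
  (Q → Q): 0.61 ≤ 0.61, so result = 1
  (not Q ∧ (Q → Q)) = min(0, 1) = 0
  (P ∨ P) = max(0.08, 0.08) = 0.08
  ((not Q ∧ (Q → Q)) → (P ∨ P)): 0 ≤ 0.08, so result = 1
  not P: Gödel ¬ of 0.08 = 0 (operand ≠ 0)
  (Q ∧ not P) = min(0.61, 0) = 0
  (Q ∨ (Q ∧ not P)) = max(0.61, 0) = 0.61
  (Q ∨ Q) = max(0.61, 0.61) = 0.61
  ((Q ∨ (Q ∧ not P)) ∧ (Q ∨ Q)) = min(0.61, 0.61) = 0.61
  (((not Q ∧ (Q → Q)) → (P ∨ P)) ∨ ((Q ∨ (Q ∧ not P)) ∧ (Q ∨ Q))) = max(1, 0.61) = 1
  ((((not Q ∧ (Q → Q)) → (P ∨ P)) ∨ ((Q ∨ (Q ∧ not P)) ∧ (Q ∨ Q))) ∧ Q) = min(1, 0.61) = 0.61
  Gödel value = 0.61
Łukasiewicz evaluation:
  not Q: Łukasiewicz ¬ gives 1 − 0.61 = 0.39
  (Q → Q): min(1, 1 − 0.61 + 0.61) = 1
  (not Q ∧ (Q → Q)) = min(0.39, 1) = 0.39
  (P ∨ P) = max(0.08, 0.08) = 0.08
  ((not Q ∧ (Q → Q)) → (P ∨ P)): min(1, 1 − 0.39 + 0.08) = 0.69
  not P: Łukasiewicz ¬ gives 1 − 0.08 = 0.92
  (Q ∧ not P) = min(0.61, 0.92) = 0.61
  (Q ∨ (Q ∧ not P)) = max(0.61, 0.61) = 0.61
  (Q ∨ Q) = max(0.61, 0.61) = 0.61
  ((Q ∨ (Q ∧ not P)) ∧ (Q ∨ Q)) = min(0.61, 0.61) = 0.61
  (((not Q ∧ (Q → Q)) → (P ∨ P)) ∨ ((Q ∨ (Q ∧ not P)) ∧ (Q ∨ Q))) = max(0.69, 0.61) = 0.69
  ((((not Q ∧ (Q → Q)) → (P ∨ P)) ∨ ((Q ∨ (Q ∧ not P)) ∧ (Q ∨ Q))) ∧ Q) = min(0.69, 0.61) = 0.61
  Łukasiewicz value = 0.61
Difference: 0.61 − 0.61 = 0.00

0.00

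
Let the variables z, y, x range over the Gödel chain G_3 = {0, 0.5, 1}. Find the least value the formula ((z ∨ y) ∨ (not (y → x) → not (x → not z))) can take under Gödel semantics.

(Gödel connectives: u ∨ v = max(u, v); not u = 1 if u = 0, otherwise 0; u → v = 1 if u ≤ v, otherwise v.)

0.50

The minimum is attained at z = 0, y = 0.5, x = 0:
  (z ∨ y) = max(0, 0.5) = 0.5
  (y → x): 0.5 > 0, so result = 0
  not (y → x): Gödel ¬ of 0 = 1 (operand is 0)
  not z: Gödel ¬ of 0 = 1 (operand is 0)
  (x → not z): 0 ≤ 1, so result = 1
  not (x → not z): Gödel ¬ of 1 = 0 (operand ≠ 0)
  (not (y → x) → not (x → not z)): 1 > 0, so result = 0
  ((z ∨ y) ∨ (not (y → x) → not (x → not z))) = max(0.5, 0) = 0.5
Checking all 27 assignments confirms none give a value below 0.50.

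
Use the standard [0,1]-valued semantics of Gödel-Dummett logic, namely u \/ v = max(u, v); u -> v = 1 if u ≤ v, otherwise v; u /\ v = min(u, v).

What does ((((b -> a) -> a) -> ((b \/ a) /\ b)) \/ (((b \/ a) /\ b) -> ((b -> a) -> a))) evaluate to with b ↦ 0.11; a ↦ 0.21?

1.00

(b -> a): 0.11 ≤ 0.21, so result = 1
((b -> a) -> a): 1 > 0.21, so result = 0.21
(b \/ a) = max(0.11, 0.21) = 0.21
((b \/ a) /\ b) = min(0.21, 0.11) = 0.11
(((b -> a) -> a) -> ((b \/ a) /\ b)): 0.21 > 0.11, so result = 0.11
(b \/ a) = max(0.11, 0.21) = 0.21
((b \/ a) /\ b) = min(0.21, 0.11) = 0.11
(b -> a): 0.11 ≤ 0.21, so result = 1
((b -> a) -> a): 1 > 0.21, so result = 0.21
(((b \/ a) /\ b) -> ((b -> a) -> a)): 0.11 ≤ 0.21, so result = 1
((((b -> a) -> a) -> ((b \/ a) /\ b)) \/ (((b \/ a) /\ b) -> ((b -> a) -> a))) = max(0.11, 1) = 1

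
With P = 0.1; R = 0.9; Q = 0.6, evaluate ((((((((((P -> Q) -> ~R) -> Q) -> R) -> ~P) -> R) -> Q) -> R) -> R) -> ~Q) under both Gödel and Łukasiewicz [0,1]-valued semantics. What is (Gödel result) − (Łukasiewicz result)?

-0.50

Gödel evaluation:
  (P -> Q): 0.1 ≤ 0.6, so result = 1
  ~R: Gödel ¬ of 0.9 = 0 (operand ≠ 0)
  ((P -> Q) -> ~R): 1 > 0, so result = 0
  (((P -> Q) -> ~R) -> Q): 0 ≤ 0.6, so result = 1
  ((((P -> Q) -> ~R) -> Q) -> R): 1 > 0.9, so result = 0.9
  ~P: Gödel ¬ of 0.1 = 0 (operand ≠ 0)
  (((((P -> Q) -> ~R) -> Q) -> R) -> ~P): 0.9 > 0, so result = 0
  ((((((P -> Q) -> ~R) -> Q) -> R) -> ~P) -> R): 0 ≤ 0.9, so result = 1
  (((((((P -> Q) -> ~R) -> Q) -> R) -> ~P) -> R) -> Q): 1 > 0.6, so result = 0.6
  ((((((((P -> Q) -> ~R) -> Q) -> R) -> ~P) -> R) -> Q) -> R): 0.6 ≤ 0.9, so result = 1
  (((((((((P -> Q) -> ~R) -> Q) -> R) -> ~P) -> R) -> Q) -> R) -> R): 1 > 0.9, so result = 0.9
  ~Q: Gödel ¬ of 0.6 = 0 (operand ≠ 0)
  ((((((((((P -> Q) -> ~R) -> Q) -> R) -> ~P) -> R) -> Q) -> R) -> R) -> ~Q): 0.9 > 0, so result = 0
  Gödel value = 0
Łukasiewicz evaluation:
  (P -> Q): min(1, 1 − 0.1 + 0.6) = 1
  ~R: Łukasiewicz ¬ gives 1 − 0.9 = 0.1
  ((P -> Q) -> ~R): min(1, 1 − 1 + 0.1) = 0.1
  (((P -> Q) -> ~R) -> Q): min(1, 1 − 0.1 + 0.6) = 1
  ((((P -> Q) -> ~R) -> Q) -> R): min(1, 1 − 1 + 0.9) = 0.9
  ~P: Łukasiewicz ¬ gives 1 − 0.1 = 0.9
  (((((P -> Q) -> ~R) -> Q) -> R) -> ~P): min(1, 1 − 0.9 + 0.9) = 1
  ((((((P -> Q) -> ~R) -> Q) -> R) -> ~P) -> R): min(1, 1 − 1 + 0.9) = 0.9
  (((((((P -> Q) -> ~R) -> Q) -> R) -> ~P) -> R) -> Q): min(1, 1 − 0.9 + 0.6) = 0.7
  ((((((((P -> Q) -> ~R) -> Q) -> R) -> ~P) -> R) -> Q) -> R): min(1, 1 − 0.7 + 0.9) = 1
  (((((((((P -> Q) -> ~R) -> Q) -> R) -> ~P) -> R) -> Q) -> R) -> R): min(1, 1 − 1 + 0.9) = 0.9
  ~Q: Łukasiewicz ¬ gives 1 − 0.6 = 0.4
  ((((((((((P -> Q) -> ~R) -> Q) -> R) -> ~P) -> R) -> Q) -> R) -> R) -> ~Q): min(1, 1 − 0.9 + 0.4) = 0.5
  Łukasiewicz value = 0.5
Difference: 0 − 0.5 = -0.50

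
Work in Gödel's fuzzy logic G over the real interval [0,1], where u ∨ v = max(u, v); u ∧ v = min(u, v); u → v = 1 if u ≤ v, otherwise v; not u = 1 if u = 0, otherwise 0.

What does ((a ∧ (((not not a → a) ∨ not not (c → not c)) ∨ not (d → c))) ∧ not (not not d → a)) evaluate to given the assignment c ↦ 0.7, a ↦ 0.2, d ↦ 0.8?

0.00

not a: Gödel ¬ of 0.2 = 0 (operand ≠ 0)
not not a: Gödel ¬ of 0 = 1 (operand is 0)
(not not a → a): 1 > 0.2, so result = 0.2
not c: Gödel ¬ of 0.7 = 0 (operand ≠ 0)
(c → not c): 0.7 > 0, so result = 0
not (c → not c): Gödel ¬ of 0 = 1 (operand is 0)
not not (c → not c): Gödel ¬ of 1 = 0 (operand ≠ 0)
((not not a → a) ∨ not not (c → not c)) = max(0.2, 0) = 0.2
(d → c): 0.8 > 0.7, so result = 0.7
not (d → c): Gödel ¬ of 0.7 = 0 (operand ≠ 0)
(((not not a → a) ∨ not not (c → not c)) ∨ not (d → c)) = max(0.2, 0) = 0.2
(a ∧ (((not not a → a) ∨ not not (c → not c)) ∨ not (d → c))) = min(0.2, 0.2) = 0.2
not d: Gödel ¬ of 0.8 = 0 (operand ≠ 0)
not not d: Gödel ¬ of 0 = 1 (operand is 0)
(not not d → a): 1 > 0.2, so result = 0.2
not (not not d → a): Gödel ¬ of 0.2 = 0 (operand ≠ 0)
((a ∧ (((not not a → a) ∨ not not (c → not c)) ∨ not (d → c))) ∧ not (not not d → a)) = min(0.2, 0) = 0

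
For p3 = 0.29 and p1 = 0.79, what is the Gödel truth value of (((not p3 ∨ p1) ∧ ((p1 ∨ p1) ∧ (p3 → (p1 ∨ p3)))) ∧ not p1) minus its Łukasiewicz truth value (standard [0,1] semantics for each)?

-0.21

Gödel evaluation:
  not p3: Gödel ¬ of 0.29 = 0 (operand ≠ 0)
  (not p3 ∨ p1) = max(0, 0.79) = 0.79
  (p1 ∨ p1) = max(0.79, 0.79) = 0.79
  (p1 ∨ p3) = max(0.79, 0.29) = 0.79
  (p3 → (p1 ∨ p3)): 0.29 ≤ 0.79, so result = 1
  ((p1 ∨ p1) ∧ (p3 → (p1 ∨ p3))) = min(0.79, 1) = 0.79
  ((not p3 ∨ p1) ∧ ((p1 ∨ p1) ∧ (p3 → (p1 ∨ p3)))) = min(0.79, 0.79) = 0.79
  not p1: Gödel ¬ of 0.79 = 0 (operand ≠ 0)
  (((not p3 ∨ p1) ∧ ((p1 ∨ p1) ∧ (p3 → (p1 ∨ p3)))) ∧ not p1) = min(0.79, 0) = 0
  Gödel value = 0
Łukasiewicz evaluation:
  not p3: Łukasiewicz ¬ gives 1 − 0.29 = 0.71
  (not p3 ∨ p1) = max(0.71, 0.79) = 0.79
  (p1 ∨ p1) = max(0.79, 0.79) = 0.79
  (p1 ∨ p3) = max(0.79, 0.29) = 0.79
  (p3 → (p1 ∨ p3)): min(1, 1 − 0.29 + 0.79) = 1
  ((p1 ∨ p1) ∧ (p3 → (p1 ∨ p3))) = min(0.79, 1) = 0.79
  ((not p3 ∨ p1) ∧ ((p1 ∨ p1) ∧ (p3 → (p1 ∨ p3)))) = min(0.79, 0.79) = 0.79
  not p1: Łukasiewicz ¬ gives 1 − 0.79 = 0.21
  (((not p3 ∨ p1) ∧ ((p1 ∨ p1) ∧ (p3 → (p1 ∨ p3)))) ∧ not p1) = min(0.79, 0.21) = 0.21
  Łukasiewicz value = 0.21
Difference: 0 − 0.21 = -0.21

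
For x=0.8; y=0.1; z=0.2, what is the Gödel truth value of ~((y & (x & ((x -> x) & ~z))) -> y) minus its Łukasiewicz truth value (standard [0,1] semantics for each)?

Gödel evaluation:
  (x -> x): 0.8 ≤ 0.8, so result = 1
  ~z: Gödel ¬ of 0.2 = 0 (operand ≠ 0)
  ((x -> x) & ~z) = min(1, 0) = 0
  (x & ((x -> x) & ~z)) = min(0.8, 0) = 0
  (y & (x & ((x -> x) & ~z))) = min(0.1, 0) = 0
  ((y & (x & ((x -> x) & ~z))) -> y): 0 ≤ 0.1, so result = 1
  ~((y & (x & ((x -> x) & ~z))) -> y): Gödel ¬ of 1 = 0 (operand ≠ 0)
  Gödel value = 0
Łukasiewicz evaluation:
  (x -> x): min(1, 1 − 0.8 + 0.8) = 1
  ~z: Łukasiewicz ¬ gives 1 − 0.2 = 0.8
  ((x -> x) & ~z) = min(1, 0.8) = 0.8
  (x & ((x -> x) & ~z)) = min(0.8, 0.8) = 0.8
  (y & (x & ((x -> x) & ~z))) = min(0.1, 0.8) = 0.1
  ((y & (x & ((x -> x) & ~z))) -> y): min(1, 1 − 0.1 + 0.1) = 1
  ~((y & (x & ((x -> x) & ~z))) -> y): Łukasiewicz ¬ gives 1 − 1 = 0
  Łukasiewicz value = 0
Difference: 0 − 0 = 0.00

0.00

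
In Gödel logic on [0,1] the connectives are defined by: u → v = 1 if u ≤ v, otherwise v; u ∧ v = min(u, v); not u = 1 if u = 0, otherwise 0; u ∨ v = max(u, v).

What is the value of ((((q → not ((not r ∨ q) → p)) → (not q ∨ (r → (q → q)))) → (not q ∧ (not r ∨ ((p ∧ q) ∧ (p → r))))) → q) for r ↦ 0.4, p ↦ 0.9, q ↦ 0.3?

1.00

not r: Gödel ¬ of 0.4 = 0 (operand ≠ 0)
(not r ∨ q) = max(0, 0.3) = 0.3
((not r ∨ q) → p): 0.3 ≤ 0.9, so result = 1
not ((not r ∨ q) → p): Gödel ¬ of 1 = 0 (operand ≠ 0)
(q → not ((not r ∨ q) → p)): 0.3 > 0, so result = 0
not q: Gödel ¬ of 0.3 = 0 (operand ≠ 0)
(q → q): 0.3 ≤ 0.3, so result = 1
(r → (q → q)): 0.4 ≤ 1, so result = 1
(not q ∨ (r → (q → q))) = max(0, 1) = 1
((q → not ((not r ∨ q) → p)) → (not q ∨ (r → (q → q)))): 0 ≤ 1, so result = 1
not q: Gödel ¬ of 0.3 = 0 (operand ≠ 0)
not r: Gödel ¬ of 0.4 = 0 (operand ≠ 0)
(p ∧ q) = min(0.9, 0.3) = 0.3
(p → r): 0.9 > 0.4, so result = 0.4
((p ∧ q) ∧ (p → r)) = min(0.3, 0.4) = 0.3
(not r ∨ ((p ∧ q) ∧ (p → r))) = max(0, 0.3) = 0.3
(not q ∧ (not r ∨ ((p ∧ q) ∧ (p → r)))) = min(0, 0.3) = 0
(((q → not ((not r ∨ q) → p)) → (not q ∨ (r → (q → q)))) → (not q ∧ (not r ∨ ((p ∧ q) ∧ (p → r))))): 1 > 0, so result = 0
((((q → not ((not r ∨ q) → p)) → (not q ∨ (r → (q → q)))) → (not q ∧ (not r ∨ ((p ∧ q) ∧ (p → r))))) → q): 0 ≤ 0.3, so result = 1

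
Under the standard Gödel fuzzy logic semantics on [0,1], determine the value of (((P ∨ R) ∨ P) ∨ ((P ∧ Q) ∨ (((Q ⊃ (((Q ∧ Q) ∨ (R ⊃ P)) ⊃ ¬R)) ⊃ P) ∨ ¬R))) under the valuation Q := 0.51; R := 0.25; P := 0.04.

(P ∨ R) = max(0.04, 0.25) = 0.25
((P ∨ R) ∨ P) = max(0.25, 0.04) = 0.25
(P ∧ Q) = min(0.04, 0.51) = 0.04
(Q ∧ Q) = min(0.51, 0.51) = 0.51
(R ⊃ P): 0.25 > 0.04, so result = 0.04
((Q ∧ Q) ∨ (R ⊃ P)) = max(0.51, 0.04) = 0.51
¬R: Gödel ¬ of 0.25 = 0 (operand ≠ 0)
(((Q ∧ Q) ∨ (R ⊃ P)) ⊃ ¬R): 0.51 > 0, so result = 0
(Q ⊃ (((Q ∧ Q) ∨ (R ⊃ P)) ⊃ ¬R)): 0.51 > 0, so result = 0
((Q ⊃ (((Q ∧ Q) ∨ (R ⊃ P)) ⊃ ¬R)) ⊃ P): 0 ≤ 0.04, so result = 1
¬R: Gödel ¬ of 0.25 = 0 (operand ≠ 0)
(((Q ⊃ (((Q ∧ Q) ∨ (R ⊃ P)) ⊃ ¬R)) ⊃ P) ∨ ¬R) = max(1, 0) = 1
((P ∧ Q) ∨ (((Q ⊃ (((Q ∧ Q) ∨ (R ⊃ P)) ⊃ ¬R)) ⊃ P) ∨ ¬R)) = max(0.04, 1) = 1
(((P ∨ R) ∨ P) ∨ ((P ∧ Q) ∨ (((Q ⊃ (((Q ∧ Q) ∨ (R ⊃ P)) ⊃ ¬R)) ⊃ P) ∨ ¬R))) = max(0.25, 1) = 1

1.00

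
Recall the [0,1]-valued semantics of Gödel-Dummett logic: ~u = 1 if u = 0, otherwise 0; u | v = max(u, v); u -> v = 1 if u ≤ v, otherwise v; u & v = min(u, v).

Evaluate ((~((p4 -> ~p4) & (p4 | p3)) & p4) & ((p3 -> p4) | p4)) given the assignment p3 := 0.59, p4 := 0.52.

0.52

~p4: Gödel ¬ of 0.52 = 0 (operand ≠ 0)
(p4 -> ~p4): 0.52 > 0, so result = 0
(p4 | p3) = max(0.52, 0.59) = 0.59
((p4 -> ~p4) & (p4 | p3)) = min(0, 0.59) = 0
~((p4 -> ~p4) & (p4 | p3)): Gödel ¬ of 0 = 1 (operand is 0)
(~((p4 -> ~p4) & (p4 | p3)) & p4) = min(1, 0.52) = 0.52
(p3 -> p4): 0.59 > 0.52, so result = 0.52
((p3 -> p4) | p4) = max(0.52, 0.52) = 0.52
((~((p4 -> ~p4) & (p4 | p3)) & p4) & ((p3 -> p4) | p4)) = min(0.52, 0.52) = 0.52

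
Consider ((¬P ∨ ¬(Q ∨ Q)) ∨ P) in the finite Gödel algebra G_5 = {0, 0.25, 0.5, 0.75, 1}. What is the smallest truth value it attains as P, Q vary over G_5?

The minimum is attained at P = 0.25, Q = 0.25:
  ¬P: Gödel ¬ of 0.25 = 0 (operand ≠ 0)
  (Q ∨ Q) = max(0.25, 0.25) = 0.25
  ¬(Q ∨ Q): Gödel ¬ of 0.25 = 0 (operand ≠ 0)
  (¬P ∨ ¬(Q ∨ Q)) = max(0, 0) = 0
  ((¬P ∨ ¬(Q ∨ Q)) ∨ P) = max(0, 0.25) = 0.25
Checking all 25 assignments confirms none give a value below 0.25.

0.25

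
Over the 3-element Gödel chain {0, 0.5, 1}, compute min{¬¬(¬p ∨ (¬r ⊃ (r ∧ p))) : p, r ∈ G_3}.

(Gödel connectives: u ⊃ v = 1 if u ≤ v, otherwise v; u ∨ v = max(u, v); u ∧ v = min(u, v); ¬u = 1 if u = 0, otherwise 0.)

0.00

The minimum is attained at p = 0.5, r = 0:
  ¬p: Gödel ¬ of 0.5 = 0 (operand ≠ 0)
  ¬r: Gödel ¬ of 0 = 1 (operand is 0)
  (r ∧ p) = min(0, 0.5) = 0
  (¬r ⊃ (r ∧ p)): 1 > 0, so result = 0
  (¬p ∨ (¬r ⊃ (r ∧ p))) = max(0, 0) = 0
  ¬(¬p ∨ (¬r ⊃ (r ∧ p))): Gödel ¬ of 0 = 1 (operand is 0)
  ¬¬(¬p ∨ (¬r ⊃ (r ∧ p))): Gödel ¬ of 1 = 0 (operand ≠ 0)
Checking all 9 assignments confirms none give a value below 0.00.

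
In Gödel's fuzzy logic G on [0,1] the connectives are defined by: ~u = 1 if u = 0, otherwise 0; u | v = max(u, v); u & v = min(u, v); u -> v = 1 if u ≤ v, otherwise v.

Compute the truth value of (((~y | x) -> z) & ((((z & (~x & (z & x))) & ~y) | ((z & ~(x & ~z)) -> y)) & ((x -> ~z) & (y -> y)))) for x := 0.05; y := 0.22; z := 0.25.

~y: Gödel ¬ of 0.22 = 0 (operand ≠ 0)
(~y | x) = max(0, 0.05) = 0.05
((~y | x) -> z): 0.05 ≤ 0.25, so result = 1
~x: Gödel ¬ of 0.05 = 0 (operand ≠ 0)
(z & x) = min(0.25, 0.05) = 0.05
(~x & (z & x)) = min(0, 0.05) = 0
(z & (~x & (z & x))) = min(0.25, 0) = 0
~y: Gödel ¬ of 0.22 = 0 (operand ≠ 0)
((z & (~x & (z & x))) & ~y) = min(0, 0) = 0
~z: Gödel ¬ of 0.25 = 0 (operand ≠ 0)
(x & ~z) = min(0.05, 0) = 0
~(x & ~z): Gödel ¬ of 0 = 1 (operand is 0)
(z & ~(x & ~z)) = min(0.25, 1) = 0.25
((z & ~(x & ~z)) -> y): 0.25 > 0.22, so result = 0.22
(((z & (~x & (z & x))) & ~y) | ((z & ~(x & ~z)) -> y)) = max(0, 0.22) = 0.22
~z: Gödel ¬ of 0.25 = 0 (operand ≠ 0)
(x -> ~z): 0.05 > 0, so result = 0
(y -> y): 0.22 ≤ 0.22, so result = 1
((x -> ~z) & (y -> y)) = min(0, 1) = 0
((((z & (~x & (z & x))) & ~y) | ((z & ~(x & ~z)) -> y)) & ((x -> ~z) & (y -> y))) = min(0.22, 0) = 0
(((~y | x) -> z) & ((((z & (~x & (z & x))) & ~y) | ((z & ~(x & ~z)) -> y)) & ((x -> ~z) & (y -> y)))) = min(1, 0) = 0

0.00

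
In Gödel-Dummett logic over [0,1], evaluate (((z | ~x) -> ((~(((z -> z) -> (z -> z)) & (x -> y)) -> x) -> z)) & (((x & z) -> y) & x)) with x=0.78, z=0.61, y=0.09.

0.09

~x: Gödel ¬ of 0.78 = 0 (operand ≠ 0)
(z | ~x) = max(0.61, 0) = 0.61
(z -> z): 0.61 ≤ 0.61, so result = 1
(z -> z): 0.61 ≤ 0.61, so result = 1
((z -> z) -> (z -> z)): 1 ≤ 1, so result = 1
(x -> y): 0.78 > 0.09, so result = 0.09
(((z -> z) -> (z -> z)) & (x -> y)) = min(1, 0.09) = 0.09
~(((z -> z) -> (z -> z)) & (x -> y)): Gödel ¬ of 0.09 = 0 (operand ≠ 0)
(~(((z -> z) -> (z -> z)) & (x -> y)) -> x): 0 ≤ 0.78, so result = 1
((~(((z -> z) -> (z -> z)) & (x -> y)) -> x) -> z): 1 > 0.61, so result = 0.61
((z | ~x) -> ((~(((z -> z) -> (z -> z)) & (x -> y)) -> x) -> z)): 0.61 ≤ 0.61, so result = 1
(x & z) = min(0.78, 0.61) = 0.61
((x & z) -> y): 0.61 > 0.09, so result = 0.09
(((x & z) -> y) & x) = min(0.09, 0.78) = 0.09
(((z | ~x) -> ((~(((z -> z) -> (z -> z)) & (x -> y)) -> x) -> z)) & (((x & z) -> y) & x)) = min(1, 0.09) = 0.09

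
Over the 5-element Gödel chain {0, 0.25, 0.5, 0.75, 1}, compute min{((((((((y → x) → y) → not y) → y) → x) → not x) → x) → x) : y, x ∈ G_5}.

The minimum is attained at y = 0, x = 0.25:
  (y → x): 0 ≤ 0.25, so result = 1
  ((y → x) → y): 1 > 0, so result = 0
  not y: Gödel ¬ of 0 = 1 (operand is 0)
  (((y → x) → y) → not y): 0 ≤ 1, so result = 1
  ((((y → x) → y) → not y) → y): 1 > 0, so result = 0
  (((((y → x) → y) → not y) → y) → x): 0 ≤ 0.25, so result = 1
  not x: Gödel ¬ of 0.25 = 0 (operand ≠ 0)
  ((((((y → x) → y) → not y) → y) → x) → not x): 1 > 0, so result = 0
  (((((((y → x) → y) → not y) → y) → x) → not x) → x): 0 ≤ 0.25, so result = 1
  ((((((((y → x) → y) → not y) → y) → x) → not x) → x) → x): 1 > 0.25, so result = 0.25
Checking all 25 assignments confirms none give a value below 0.25.

0.25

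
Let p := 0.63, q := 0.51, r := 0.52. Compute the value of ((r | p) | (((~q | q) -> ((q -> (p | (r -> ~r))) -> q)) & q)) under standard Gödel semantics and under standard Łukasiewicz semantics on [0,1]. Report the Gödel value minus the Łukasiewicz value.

0.00

Gödel evaluation:
  (r | p) = max(0.52, 0.63) = 0.63
  ~q: Gödel ¬ of 0.51 = 0 (operand ≠ 0)
  (~q | q) = max(0, 0.51) = 0.51
  ~r: Gödel ¬ of 0.52 = 0 (operand ≠ 0)
  (r -> ~r): 0.52 > 0, so result = 0
  (p | (r -> ~r)) = max(0.63, 0) = 0.63
  (q -> (p | (r -> ~r))): 0.51 ≤ 0.63, so result = 1
  ((q -> (p | (r -> ~r))) -> q): 1 > 0.51, so result = 0.51
  ((~q | q) -> ((q -> (p | (r -> ~r))) -> q)): 0.51 ≤ 0.51, so result = 1
  (((~q | q) -> ((q -> (p | (r -> ~r))) -> q)) & q) = min(1, 0.51) = 0.51
  ((r | p) | (((~q | q) -> ((q -> (p | (r -> ~r))) -> q)) & q)) = max(0.63, 0.51) = 0.63
  Gödel value = 0.63
Łukasiewicz evaluation:
  (r | p) = max(0.52, 0.63) = 0.63
  ~q: Łukasiewicz ¬ gives 1 − 0.51 = 0.49
  (~q | q) = max(0.49, 0.51) = 0.51
  ~r: Łukasiewicz ¬ gives 1 − 0.52 = 0.48
  (r -> ~r): min(1, 1 − 0.52 + 0.48) = 0.96
  (p | (r -> ~r)) = max(0.63, 0.96) = 0.96
  (q -> (p | (r -> ~r))): min(1, 1 − 0.51 + 0.96) = 1
  ((q -> (p | (r -> ~r))) -> q): min(1, 1 − 1 + 0.51) = 0.51
  ((~q | q) -> ((q -> (p | (r -> ~r))) -> q)): min(1, 1 − 0.51 + 0.51) = 1
  (((~q | q) -> ((q -> (p | (r -> ~r))) -> q)) & q) = min(1, 0.51) = 0.51
  ((r | p) | (((~q | q) -> ((q -> (p | (r -> ~r))) -> q)) & q)) = max(0.63, 0.51) = 0.63
  Łukasiewicz value = 0.63
Difference: 0.63 − 0.63 = 0.00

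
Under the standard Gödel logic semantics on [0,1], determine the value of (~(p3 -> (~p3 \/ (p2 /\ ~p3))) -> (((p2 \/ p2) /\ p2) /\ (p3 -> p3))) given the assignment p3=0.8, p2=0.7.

~p3: Gödel ¬ of 0.8 = 0 (operand ≠ 0)
~p3: Gödel ¬ of 0.8 = 0 (operand ≠ 0)
(p2 /\ ~p3) = min(0.7, 0) = 0
(~p3 \/ (p2 /\ ~p3)) = max(0, 0) = 0
(p3 -> (~p3 \/ (p2 /\ ~p3))): 0.8 > 0, so result = 0
~(p3 -> (~p3 \/ (p2 /\ ~p3))): Gödel ¬ of 0 = 1 (operand is 0)
(p2 \/ p2) = max(0.7, 0.7) = 0.7
((p2 \/ p2) /\ p2) = min(0.7, 0.7) = 0.7
(p3 -> p3): 0.8 ≤ 0.8, so result = 1
(((p2 \/ p2) /\ p2) /\ (p3 -> p3)) = min(0.7, 1) = 0.7
(~(p3 -> (~p3 \/ (p2 /\ ~p3))) -> (((p2 \/ p2) /\ p2) /\ (p3 -> p3))): 1 > 0.7, so result = 0.7

0.70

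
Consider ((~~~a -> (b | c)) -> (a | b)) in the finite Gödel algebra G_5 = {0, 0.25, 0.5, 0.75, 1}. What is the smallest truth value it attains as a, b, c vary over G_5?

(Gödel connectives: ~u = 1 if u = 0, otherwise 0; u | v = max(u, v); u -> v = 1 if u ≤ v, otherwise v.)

The minimum is attained at a = 0, b = 0, c = 0.25:
  ~a: Gödel ¬ of 0 = 1 (operand is 0)
  ~~a: Gödel ¬ of 1 = 0 (operand ≠ 0)
  ~~~a: Gödel ¬ of 0 = 1 (operand is 0)
  (b | c) = max(0, 0.25) = 0.25
  (~~~a -> (b | c)): 1 > 0.25, so result = 0.25
  (a | b) = max(0, 0) = 0
  ((~~~a -> (b | c)) -> (a | b)): 0.25 > 0, so result = 0
Checking all 125 assignments confirms none give a value below 0.00.

0.00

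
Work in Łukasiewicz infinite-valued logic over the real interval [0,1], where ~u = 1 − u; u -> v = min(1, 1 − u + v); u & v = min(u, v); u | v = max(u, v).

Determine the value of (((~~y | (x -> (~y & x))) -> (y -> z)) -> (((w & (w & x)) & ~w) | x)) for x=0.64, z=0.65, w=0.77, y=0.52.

0.64

~y: Łukasiewicz ¬ gives 1 − 0.52 = 0.48
~~y: Łukasiewicz ¬ gives 1 − 0.48 = 0.52
~y: Łukasiewicz ¬ gives 1 − 0.52 = 0.48
(~y & x) = min(0.48, 0.64) = 0.48
(x -> (~y & x)): min(1, 1 − 0.64 + 0.48) = 0.84
(~~y | (x -> (~y & x))) = max(0.52, 0.84) = 0.84
(y -> z): min(1, 1 − 0.52 + 0.65) = 1
((~~y | (x -> (~y & x))) -> (y -> z)): min(1, 1 − 0.84 + 1) = 1
(w & x) = min(0.77, 0.64) = 0.64
(w & (w & x)) = min(0.77, 0.64) = 0.64
~w: Łukasiewicz ¬ gives 1 − 0.77 = 0.23
((w & (w & x)) & ~w) = min(0.64, 0.23) = 0.23
(((w & (w & x)) & ~w) | x) = max(0.23, 0.64) = 0.64
(((~~y | (x -> (~y & x))) -> (y -> z)) -> (((w & (w & x)) & ~w) | x)): min(1, 1 − 1 + 0.64) = 0.64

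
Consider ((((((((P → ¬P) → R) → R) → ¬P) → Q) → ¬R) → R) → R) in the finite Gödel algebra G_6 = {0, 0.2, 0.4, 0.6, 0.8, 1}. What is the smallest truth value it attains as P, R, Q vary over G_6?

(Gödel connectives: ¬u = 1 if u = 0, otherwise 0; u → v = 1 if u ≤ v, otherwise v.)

0.20

The minimum is attained at P = 0, R = 0.2, Q = 0.2:
  ¬P: Gödel ¬ of 0 = 1 (operand is 0)
  (P → ¬P): 0 ≤ 1, so result = 1
  ((P → ¬P) → R): 1 > 0.2, so result = 0.2
  (((P → ¬P) → R) → R): 0.2 ≤ 0.2, so result = 1
  ¬P: Gödel ¬ of 0 = 1 (operand is 0)
  ((((P → ¬P) → R) → R) → ¬P): 1 ≤ 1, so result = 1
  (((((P → ¬P) → R) → R) → ¬P) → Q): 1 > 0.2, so result = 0.2
  ¬R: Gödel ¬ of 0.2 = 0 (operand ≠ 0)
  ((((((P → ¬P) → R) → R) → ¬P) → Q) → ¬R): 0.2 > 0, so result = 0
  (((((((P → ¬P) → R) → R) → ¬P) → Q) → ¬R) → R): 0 ≤ 0.2, so result = 1
  ((((((((P → ¬P) → R) → R) → ¬P) → Q) → ¬R) → R) → R): 1 > 0.2, so result = 0.2
Checking all 216 assignments confirms none give a value below 0.20.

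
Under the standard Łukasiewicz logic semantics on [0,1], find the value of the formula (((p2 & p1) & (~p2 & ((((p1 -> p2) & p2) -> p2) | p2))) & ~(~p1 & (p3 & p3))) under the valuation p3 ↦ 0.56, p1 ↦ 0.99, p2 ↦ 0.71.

0.29

(p2 & p1) = min(0.71, 0.99) = 0.71
~p2: Łukasiewicz ¬ gives 1 − 0.71 = 0.29
(p1 -> p2): min(1, 1 − 0.99 + 0.71) = 0.72
((p1 -> p2) & p2) = min(0.72, 0.71) = 0.71
(((p1 -> p2) & p2) -> p2): min(1, 1 − 0.71 + 0.71) = 1
((((p1 -> p2) & p2) -> p2) | p2) = max(1, 0.71) = 1
(~p2 & ((((p1 -> p2) & p2) -> p2) | p2)) = min(0.29, 1) = 0.29
((p2 & p1) & (~p2 & ((((p1 -> p2) & p2) -> p2) | p2))) = min(0.71, 0.29) = 0.29
~p1: Łukasiewicz ¬ gives 1 − 0.99 = 0.01
(p3 & p3) = min(0.56, 0.56) = 0.56
(~p1 & (p3 & p3)) = min(0.01, 0.56) = 0.01
~(~p1 & (p3 & p3)): Łukasiewicz ¬ gives 1 − 0.01 = 0.99
(((p2 & p1) & (~p2 & ((((p1 -> p2) & p2) -> p2) | p2))) & ~(~p1 & (p3 & p3))) = min(0.29, 0.99) = 0.29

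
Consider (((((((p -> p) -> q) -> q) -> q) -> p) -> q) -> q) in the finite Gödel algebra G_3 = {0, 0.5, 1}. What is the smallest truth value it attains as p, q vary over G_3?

The minimum is attained at p = 0, q = 0.5:
  (p -> p): 0 ≤ 0, so result = 1
  ((p -> p) -> q): 1 > 0.5, so result = 0.5
  (((p -> p) -> q) -> q): 0.5 ≤ 0.5, so result = 1
  ((((p -> p) -> q) -> q) -> q): 1 > 0.5, so result = 0.5
  (((((p -> p) -> q) -> q) -> q) -> p): 0.5 > 0, so result = 0
  ((((((p -> p) -> q) -> q) -> q) -> p) -> q): 0 ≤ 0.5, so result = 1
  (((((((p -> p) -> q) -> q) -> q) -> p) -> q) -> q): 1 > 0.5, so result = 0.5
Checking all 9 assignments confirms none give a value below 0.50.

0.50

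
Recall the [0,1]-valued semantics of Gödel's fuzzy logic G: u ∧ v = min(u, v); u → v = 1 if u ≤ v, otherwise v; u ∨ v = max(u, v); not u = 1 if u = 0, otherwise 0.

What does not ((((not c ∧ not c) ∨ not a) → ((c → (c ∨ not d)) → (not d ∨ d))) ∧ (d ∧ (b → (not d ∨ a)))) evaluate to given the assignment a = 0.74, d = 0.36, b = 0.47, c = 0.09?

0.00

not c: Gödel ¬ of 0.09 = 0 (operand ≠ 0)
not c: Gödel ¬ of 0.09 = 0 (operand ≠ 0)
(not c ∧ not c) = min(0, 0) = 0
not a: Gödel ¬ of 0.74 = 0 (operand ≠ 0)
((not c ∧ not c) ∨ not a) = max(0, 0) = 0
not d: Gödel ¬ of 0.36 = 0 (operand ≠ 0)
(c ∨ not d) = max(0.09, 0) = 0.09
(c → (c ∨ not d)): 0.09 ≤ 0.09, so result = 1
not d: Gödel ¬ of 0.36 = 0 (operand ≠ 0)
(not d ∨ d) = max(0, 0.36) = 0.36
((c → (c ∨ not d)) → (not d ∨ d)): 1 > 0.36, so result = 0.36
(((not c ∧ not c) ∨ not a) → ((c → (c ∨ not d)) → (not d ∨ d))): 0 ≤ 0.36, so result = 1
not d: Gödel ¬ of 0.36 = 0 (operand ≠ 0)
(not d ∨ a) = max(0, 0.74) = 0.74
(b → (not d ∨ a)): 0.47 ≤ 0.74, so result = 1
(d ∧ (b → (not d ∨ a))) = min(0.36, 1) = 0.36
((((not c ∧ not c) ∨ not a) → ((c → (c ∨ not d)) → (not d ∨ d))) ∧ (d ∧ (b → (not d ∨ a)))) = min(1, 0.36) = 0.36
not ((((not c ∧ not c) ∨ not a) → ((c → (c ∨ not d)) → (not d ∨ d))) ∧ (d ∧ (b → (not d ∨ a)))): Gödel ¬ of 0.36 = 0 (operand ≠ 0)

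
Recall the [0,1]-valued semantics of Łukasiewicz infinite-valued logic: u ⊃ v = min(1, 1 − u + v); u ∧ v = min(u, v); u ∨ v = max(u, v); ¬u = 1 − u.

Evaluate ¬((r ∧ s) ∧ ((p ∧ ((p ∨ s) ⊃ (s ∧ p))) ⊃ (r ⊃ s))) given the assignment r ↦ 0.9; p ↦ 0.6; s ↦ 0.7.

(r ∧ s) = min(0.9, 0.7) = 0.7
(p ∨ s) = max(0.6, 0.7) = 0.7
(s ∧ p) = min(0.7, 0.6) = 0.6
((p ∨ s) ⊃ (s ∧ p)): min(1, 1 − 0.7 + 0.6) = 0.9
(p ∧ ((p ∨ s) ⊃ (s ∧ p))) = min(0.6, 0.9) = 0.6
(r ⊃ s): min(1, 1 − 0.9 + 0.7) = 0.8
((p ∧ ((p ∨ s) ⊃ (s ∧ p))) ⊃ (r ⊃ s)): min(1, 1 − 0.6 + 0.8) = 1
((r ∧ s) ∧ ((p ∧ ((p ∨ s) ⊃ (s ∧ p))) ⊃ (r ⊃ s))) = min(0.7, 1) = 0.7
¬((r ∧ s) ∧ ((p ∧ ((p ∨ s) ⊃ (s ∧ p))) ⊃ (r ⊃ s))): Łukasiewicz ¬ gives 1 − 0.7 = 0.3

0.30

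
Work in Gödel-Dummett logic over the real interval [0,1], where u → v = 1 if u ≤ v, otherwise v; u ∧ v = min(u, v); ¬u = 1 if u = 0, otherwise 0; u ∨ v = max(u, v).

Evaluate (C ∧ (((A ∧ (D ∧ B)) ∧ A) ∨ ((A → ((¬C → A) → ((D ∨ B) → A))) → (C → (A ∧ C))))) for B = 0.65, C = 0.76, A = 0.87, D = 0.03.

0.76

(D ∧ B) = min(0.03, 0.65) = 0.03
(A ∧ (D ∧ B)) = min(0.87, 0.03) = 0.03
((A ∧ (D ∧ B)) ∧ A) = min(0.03, 0.87) = 0.03
¬C: Gödel ¬ of 0.76 = 0 (operand ≠ 0)
(¬C → A): 0 ≤ 0.87, so result = 1
(D ∨ B) = max(0.03, 0.65) = 0.65
((D ∨ B) → A): 0.65 ≤ 0.87, so result = 1
((¬C → A) → ((D ∨ B) → A)): 1 ≤ 1, so result = 1
(A → ((¬C → A) → ((D ∨ B) → A))): 0.87 ≤ 1, so result = 1
(A ∧ C) = min(0.87, 0.76) = 0.76
(C → (A ∧ C)): 0.76 ≤ 0.76, so result = 1
((A → ((¬C → A) → ((D ∨ B) → A))) → (C → (A ∧ C))): 1 ≤ 1, so result = 1
(((A ∧ (D ∧ B)) ∧ A) ∨ ((A → ((¬C → A) → ((D ∨ B) → A))) → (C → (A ∧ C)))) = max(0.03, 1) = 1
(C ∧ (((A ∧ (D ∧ B)) ∧ A) ∨ ((A → ((¬C → A) → ((D ∨ B) → A))) → (C → (A ∧ C))))) = min(0.76, 1) = 0.76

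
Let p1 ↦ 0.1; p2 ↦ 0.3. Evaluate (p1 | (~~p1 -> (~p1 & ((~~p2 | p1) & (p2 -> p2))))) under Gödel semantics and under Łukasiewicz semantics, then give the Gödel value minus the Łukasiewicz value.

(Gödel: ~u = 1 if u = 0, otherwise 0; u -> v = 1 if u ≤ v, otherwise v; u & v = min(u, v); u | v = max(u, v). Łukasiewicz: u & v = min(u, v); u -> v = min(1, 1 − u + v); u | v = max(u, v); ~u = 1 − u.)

-0.90

Gödel evaluation:
  ~p1: Gödel ¬ of 0.1 = 0 (operand ≠ 0)
  ~~p1: Gödel ¬ of 0 = 1 (operand is 0)
  ~p1: Gödel ¬ of 0.1 = 0 (operand ≠ 0)
  ~p2: Gödel ¬ of 0.3 = 0 (operand ≠ 0)
  ~~p2: Gödel ¬ of 0 = 1 (operand is 0)
  (~~p2 | p1) = max(1, 0.1) = 1
  (p2 -> p2): 0.3 ≤ 0.3, so result = 1
  ((~~p2 | p1) & (p2 -> p2)) = min(1, 1) = 1
  (~p1 & ((~~p2 | p1) & (p2 -> p2))) = min(0, 1) = 0
  (~~p1 -> (~p1 & ((~~p2 | p1) & (p2 -> p2)))): 1 > 0, so result = 0
  (p1 | (~~p1 -> (~p1 & ((~~p2 | p1) & (p2 -> p2))))) = max(0.1, 0) = 0.1
  Gödel value = 0.1
Łukasiewicz evaluation:
  ~p1: Łukasiewicz ¬ gives 1 − 0.1 = 0.9
  ~~p1: Łukasiewicz ¬ gives 1 − 0.9 = 0.1
  ~p1: Łukasiewicz ¬ gives 1 − 0.1 = 0.9
  ~p2: Łukasiewicz ¬ gives 1 − 0.3 = 0.7
  ~~p2: Łukasiewicz ¬ gives 1 − 0.7 = 0.3
  (~~p2 | p1) = max(0.3, 0.1) = 0.3
  (p2 -> p2): min(1, 1 − 0.3 + 0.3) = 1
  ((~~p2 | p1) & (p2 -> p2)) = min(0.3, 1) = 0.3
  (~p1 & ((~~p2 | p1) & (p2 -> p2))) = min(0.9, 0.3) = 0.3
  (~~p1 -> (~p1 & ((~~p2 | p1) & (p2 -> p2)))): min(1, 1 − 0.1 + 0.3) = 1
  (p1 | (~~p1 -> (~p1 & ((~~p2 | p1) & (p2 -> p2))))) = max(0.1, 1) = 1
  Łukasiewicz value = 1
Difference: 0.1 − 1 = -0.90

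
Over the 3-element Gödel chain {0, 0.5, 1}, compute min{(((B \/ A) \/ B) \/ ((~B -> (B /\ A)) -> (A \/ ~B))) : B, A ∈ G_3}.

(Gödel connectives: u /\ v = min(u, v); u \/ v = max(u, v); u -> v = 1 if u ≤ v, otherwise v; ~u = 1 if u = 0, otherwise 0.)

0.50

The minimum is attained at B = 0.5, A = 0:
  (B \/ A) = max(0.5, 0) = 0.5
  ((B \/ A) \/ B) = max(0.5, 0.5) = 0.5
  ~B: Gödel ¬ of 0.5 = 0 (operand ≠ 0)
  (B /\ A) = min(0.5, 0) = 0
  (~B -> (B /\ A)): 0 ≤ 0, so result = 1
  ~B: Gödel ¬ of 0.5 = 0 (operand ≠ 0)
  (A \/ ~B) = max(0, 0) = 0
  ((~B -> (B /\ A)) -> (A \/ ~B)): 1 > 0, so result = 0
  (((B \/ A) \/ B) \/ ((~B -> (B /\ A)) -> (A \/ ~B))) = max(0.5, 0) = 0.5
Checking all 9 assignments confirms none give a value below 0.50.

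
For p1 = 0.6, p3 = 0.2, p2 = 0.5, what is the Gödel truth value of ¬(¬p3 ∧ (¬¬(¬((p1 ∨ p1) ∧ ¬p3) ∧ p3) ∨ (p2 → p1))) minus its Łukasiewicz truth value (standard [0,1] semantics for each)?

0.80

Gödel evaluation:
  ¬p3: Gödel ¬ of 0.2 = 0 (operand ≠ 0)
  (p1 ∨ p1) = max(0.6, 0.6) = 0.6
  ¬p3: Gödel ¬ of 0.2 = 0 (operand ≠ 0)
  ((p1 ∨ p1) ∧ ¬p3) = min(0.6, 0) = 0
  ¬((p1 ∨ p1) ∧ ¬p3): Gödel ¬ of 0 = 1 (operand is 0)
  (¬((p1 ∨ p1) ∧ ¬p3) ∧ p3) = min(1, 0.2) = 0.2
  ¬(¬((p1 ∨ p1) ∧ ¬p3) ∧ p3): Gödel ¬ of 0.2 = 0 (operand ≠ 0)
  ¬¬(¬((p1 ∨ p1) ∧ ¬p3) ∧ p3): Gödel ¬ of 0 = 1 (operand is 0)
  (p2 → p1): 0.5 ≤ 0.6, so result = 1
  (¬¬(¬((p1 ∨ p1) ∧ ¬p3) ∧ p3) ∨ (p2 → p1)) = max(1, 1) = 1
  (¬p3 ∧ (¬¬(¬((p1 ∨ p1) ∧ ¬p3) ∧ p3) ∨ (p2 → p1))) = min(0, 1) = 0
  ¬(¬p3 ∧ (¬¬(¬((p1 ∨ p1) ∧ ¬p3) ∧ p3) ∨ (p2 → p1))): Gödel ¬ of 0 = 1 (operand is 0)
  Gödel value = 1
Łukasiewicz evaluation:
  ¬p3: Łukasiewicz ¬ gives 1 − 0.2 = 0.8
  (p1 ∨ p1) = max(0.6, 0.6) = 0.6
  ¬p3: Łukasiewicz ¬ gives 1 − 0.2 = 0.8
  ((p1 ∨ p1) ∧ ¬p3) = min(0.6, 0.8) = 0.6
  ¬((p1 ∨ p1) ∧ ¬p3): Łukasiewicz ¬ gives 1 − 0.6 = 0.4
  (¬((p1 ∨ p1) ∧ ¬p3) ∧ p3) = min(0.4, 0.2) = 0.2
  ¬(¬((p1 ∨ p1) ∧ ¬p3) ∧ p3): Łukasiewicz ¬ gives 1 − 0.2 = 0.8
  ¬¬(¬((p1 ∨ p1) ∧ ¬p3) ∧ p3): Łukasiewicz ¬ gives 1 − 0.8 = 0.2
  (p2 → p1): min(1, 1 − 0.5 + 0.6) = 1
  (¬¬(¬((p1 ∨ p1) ∧ ¬p3) ∧ p3) ∨ (p2 → p1)) = max(0.2, 1) = 1
  (¬p3 ∧ (¬¬(¬((p1 ∨ p1) ∧ ¬p3) ∧ p3) ∨ (p2 → p1))) = min(0.8, 1) = 0.8
  ¬(¬p3 ∧ (¬¬(¬((p1 ∨ p1) ∧ ¬p3) ∧ p3) ∨ (p2 → p1))): Łukasiewicz ¬ gives 1 − 0.8 = 0.2
  Łukasiewicz value = 0.2
Difference: 1 − 0.2 = 0.80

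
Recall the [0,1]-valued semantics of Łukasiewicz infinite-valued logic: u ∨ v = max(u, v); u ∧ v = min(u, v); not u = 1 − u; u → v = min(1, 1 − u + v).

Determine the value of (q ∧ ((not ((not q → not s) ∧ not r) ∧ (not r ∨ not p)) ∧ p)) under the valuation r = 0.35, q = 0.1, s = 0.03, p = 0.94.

0.10

not q: Łukasiewicz ¬ gives 1 − 0.1 = 0.9
not s: Łukasiewicz ¬ gives 1 − 0.03 = 0.97
(not q → not s): min(1, 1 − 0.9 + 0.97) = 1
not r: Łukasiewicz ¬ gives 1 − 0.35 = 0.65
((not q → not s) ∧ not r) = min(1, 0.65) = 0.65
not ((not q → not s) ∧ not r): Łukasiewicz ¬ gives 1 − 0.65 = 0.35
not r: Łukasiewicz ¬ gives 1 − 0.35 = 0.65
not p: Łukasiewicz ¬ gives 1 − 0.94 = 0.06
(not r ∨ not p) = max(0.65, 0.06) = 0.65
(not ((not q → not s) ∧ not r) ∧ (not r ∨ not p)) = min(0.35, 0.65) = 0.35
((not ((not q → not s) ∧ not r) ∧ (not r ∨ not p)) ∧ p) = min(0.35, 0.94) = 0.35
(q ∧ ((not ((not q → not s) ∧ not r) ∧ (not r ∨ not p)) ∧ p)) = min(0.1, 0.35) = 0.1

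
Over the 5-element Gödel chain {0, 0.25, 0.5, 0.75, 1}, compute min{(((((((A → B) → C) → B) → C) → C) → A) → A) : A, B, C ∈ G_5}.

0.25

The minimum is attained at A = 0.25, B = 0, C = 0:
  (A → B): 0.25 > 0, so result = 0
  ((A → B) → C): 0 ≤ 0, so result = 1
  (((A → B) → C) → B): 1 > 0, so result = 0
  ((((A → B) → C) → B) → C): 0 ≤ 0, so result = 1
  (((((A → B) → C) → B) → C) → C): 1 > 0, so result = 0
  ((((((A → B) → C) → B) → C) → C) → A): 0 ≤ 0.25, so result = 1
  (((((((A → B) → C) → B) → C) → C) → A) → A): 1 > 0.25, so result = 0.25
Checking all 125 assignments confirms none give a value below 0.25.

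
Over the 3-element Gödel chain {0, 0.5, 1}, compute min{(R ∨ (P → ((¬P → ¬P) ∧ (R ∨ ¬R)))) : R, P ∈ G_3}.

The minimum is attained at R = 0.5, P = 1:
  ¬P: Gödel ¬ of 1 = 0 (operand ≠ 0)
  ¬P: Gödel ¬ of 1 = 0 (operand ≠ 0)
  (¬P → ¬P): 0 ≤ 0, so result = 1
  ¬R: Gödel ¬ of 0.5 = 0 (operand ≠ 0)
  (R ∨ ¬R) = max(0.5, 0) = 0.5
  ((¬P → ¬P) ∧ (R ∨ ¬R)) = min(1, 0.5) = 0.5
  (P → ((¬P → ¬P) ∧ (R ∨ ¬R))): 1 > 0.5, so result = 0.5
  (R ∨ (P → ((¬P → ¬P) ∧ (R ∨ ¬R)))) = max(0.5, 0.5) = 0.5
Checking all 9 assignments confirms none give a value below 0.50.

0.50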